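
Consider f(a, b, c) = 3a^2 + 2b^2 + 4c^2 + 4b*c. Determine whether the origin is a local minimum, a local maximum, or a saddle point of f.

local minimum

The Hessian at the origin is H = [[6, 0, 0], [0, 4, 4], [0, 4, 8]].
Row-reducing H symmetrically gives the diagonal entries 6, 4, 4.
That gives 3 positive pivots.
H is positive definite, so the origin is a strict local minimum.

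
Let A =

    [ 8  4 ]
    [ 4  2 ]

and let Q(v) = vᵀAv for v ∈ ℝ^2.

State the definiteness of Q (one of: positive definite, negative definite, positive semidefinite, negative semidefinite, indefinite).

positive semidefinite

Row-reducing A symmetrically gives the diagonal entries 8, 0.
Counting signs: 1 positive, 1 zero.
Hence Q is positive semidefinite.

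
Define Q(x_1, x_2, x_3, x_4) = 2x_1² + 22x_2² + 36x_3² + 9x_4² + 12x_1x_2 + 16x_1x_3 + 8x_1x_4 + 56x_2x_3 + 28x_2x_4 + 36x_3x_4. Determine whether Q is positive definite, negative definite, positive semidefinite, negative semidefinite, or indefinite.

positive semidefinite

The associated matrix is A = [[2, 6, 8, 4], [6, 22, 28, 14], [8, 28, 36, 18], [4, 14, 18, 9]].
Congruent diagonalization of A (simultaneous row and column reduction) yields pivots 2, 4, 0, 0.
Counting signs: 2 positive, 2 zero.
Hence Q is positive semidefinite.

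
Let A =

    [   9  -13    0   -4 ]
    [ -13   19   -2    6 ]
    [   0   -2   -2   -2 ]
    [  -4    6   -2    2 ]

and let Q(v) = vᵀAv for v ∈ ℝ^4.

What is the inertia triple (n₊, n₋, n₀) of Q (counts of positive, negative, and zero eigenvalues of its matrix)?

Congruent diagonalization of A (simultaneous row and column reduction) yields pivots 9, 2/9, -20, 0.
So there are 2 positive, 1 negative, 1 zero pivots.

(2, 1, 1)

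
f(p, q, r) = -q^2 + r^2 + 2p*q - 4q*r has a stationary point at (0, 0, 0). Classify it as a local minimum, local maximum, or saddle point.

saddle point

The Hessian at the origin is H = [[0, 2, 0], [2, -2, -4], [0, -4, 2]].
H is indefinite, so the origin is a saddle point.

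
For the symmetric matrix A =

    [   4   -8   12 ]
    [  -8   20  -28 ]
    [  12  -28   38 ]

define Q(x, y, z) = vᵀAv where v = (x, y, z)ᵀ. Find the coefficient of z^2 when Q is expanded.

The coefficient of z^2 is the diagonal entry A[3,3] = 38.

38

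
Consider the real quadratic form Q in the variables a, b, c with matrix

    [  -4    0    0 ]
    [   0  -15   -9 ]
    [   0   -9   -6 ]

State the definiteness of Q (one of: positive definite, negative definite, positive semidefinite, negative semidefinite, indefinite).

Congruent diagonalization of A (simultaneous row and column reduction) yields pivots -4, -15, -3/5.
Counting signs: 3 negative.
Hence Q is negative definite.

negative definite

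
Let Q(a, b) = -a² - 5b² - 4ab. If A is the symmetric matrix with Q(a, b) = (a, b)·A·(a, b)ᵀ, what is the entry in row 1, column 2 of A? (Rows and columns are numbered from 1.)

-2

The coefficient of a·b in Q is -4. For a symmetric A this equals A[1,2] + A[2,1] = 2·A[1,2].
So A[1,2] = -4/2 = -2.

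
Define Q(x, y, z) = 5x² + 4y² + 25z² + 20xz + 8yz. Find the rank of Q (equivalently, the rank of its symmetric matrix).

3

Write A = [[5, 0, 10], [0, 4, 4], [10, 4, 25]].
An LDLᵀ factorisation of A has diagonal entries 5, 4, 1.
Counting signs: 3 positive.
The rank is the number of nonzero pivots: 3.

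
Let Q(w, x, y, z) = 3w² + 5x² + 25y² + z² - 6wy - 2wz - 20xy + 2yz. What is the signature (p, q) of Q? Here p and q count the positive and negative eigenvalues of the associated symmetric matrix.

(4, 0)

Write A = [[3, 0, -3, -1], [0, 5, -10, 0], [-3, -10, 25, 1], [-1, 0, 1, 1]].
Row-reducing A symmetrically gives the diagonal entries 3, 5, 2, 2/3.
Counting signs: 4 positive.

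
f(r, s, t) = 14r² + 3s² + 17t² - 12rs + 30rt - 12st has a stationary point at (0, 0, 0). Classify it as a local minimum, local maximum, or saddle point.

local minimum

The Hessian at the origin is H = [[28, -12, 30], [-12, 6, -12], [30, -12, 34]].
Applying the same elementary operations to the rows and columns of H produces a congruent diagonal matrix with entries 28, 6/7, 1.
Counting signs: 3 positive.
H is positive definite, so the origin is a strict local minimum.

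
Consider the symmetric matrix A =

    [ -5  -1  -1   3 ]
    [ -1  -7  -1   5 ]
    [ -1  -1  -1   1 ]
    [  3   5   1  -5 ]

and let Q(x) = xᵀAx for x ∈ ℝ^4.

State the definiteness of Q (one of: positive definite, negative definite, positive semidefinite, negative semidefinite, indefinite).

negative definite

Applying the same elementary operations to the rows and columns of A produces a congruent diagonal matrix with entries -5, -34/5, -12/17, -1/3.
Counting signs: 4 negative.
Hence Q is negative definite.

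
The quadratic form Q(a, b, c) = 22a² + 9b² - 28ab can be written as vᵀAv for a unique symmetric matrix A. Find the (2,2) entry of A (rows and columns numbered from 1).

The coefficient of b² in Q is 9, and that is exactly A[2,2].

9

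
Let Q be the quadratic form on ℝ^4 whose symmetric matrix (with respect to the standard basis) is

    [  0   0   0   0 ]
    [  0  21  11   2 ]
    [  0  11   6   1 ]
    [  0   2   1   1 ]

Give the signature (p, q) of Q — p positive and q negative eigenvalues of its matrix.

(3, 0)

Applying the same elementary operations to the rows and columns of A produces a congruent diagonal matrix with entries 0, 21, 5/21, 4/5.
Counting signs: 3 positive, 1 zero.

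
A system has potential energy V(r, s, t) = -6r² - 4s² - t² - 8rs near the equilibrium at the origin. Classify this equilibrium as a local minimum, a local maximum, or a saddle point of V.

local maximum

The Hessian at the origin is H = [[-12, -8, 0], [-8, -8, 0], [0, 0, -2]].
Symmetric row and column elimination reduces H to a congruent diagonal form with pivots -12, -8/3, -2.
So there are 3 negative pivots.
H is negative definite, so the origin is a strict local maximum.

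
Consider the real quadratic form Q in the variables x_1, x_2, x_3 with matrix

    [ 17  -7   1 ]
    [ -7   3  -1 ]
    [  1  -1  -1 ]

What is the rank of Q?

3

Applying the same elementary operations to the rows and columns of A produces a congruent diagonal matrix with entries 17, 2/17, -4.
That gives 2 positive, 1 negative pivots.
The rank is the number of nonzero pivots: 3.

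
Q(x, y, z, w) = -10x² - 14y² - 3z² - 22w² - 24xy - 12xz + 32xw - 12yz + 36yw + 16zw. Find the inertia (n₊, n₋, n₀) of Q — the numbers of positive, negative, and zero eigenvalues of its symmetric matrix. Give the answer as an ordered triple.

(2, 2, 0)

The associated matrix is A = [[-10, -12, -6, 16], [-12, -14, -6, 18], [-6, -6, -3, 8], [16, 18, 8, -22]].
Symmetric row and column elimination reduces A to a congruent diagonal form with pivots -10, 2/5, -3, 4/3.
That gives 2 positive, 2 negative pivots.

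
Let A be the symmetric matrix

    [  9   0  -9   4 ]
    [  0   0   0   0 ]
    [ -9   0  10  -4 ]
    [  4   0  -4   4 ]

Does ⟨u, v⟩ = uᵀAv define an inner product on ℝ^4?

Symmetric row and column elimination reduces A to a congruent diagonal form with pivots 9, 0, 1, 20/9.
So there are 3 positive, 1 zero pivots.
Hence Q is positive semidefinite.
⟨·,·⟩ is an inner product exactly when A is positive definite.

no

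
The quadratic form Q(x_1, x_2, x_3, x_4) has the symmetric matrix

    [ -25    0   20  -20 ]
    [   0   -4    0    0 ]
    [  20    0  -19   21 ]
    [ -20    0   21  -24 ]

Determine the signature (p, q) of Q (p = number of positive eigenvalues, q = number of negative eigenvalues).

(1, 3)

Row-reducing A symmetrically gives the diagonal entries -25, -4, -3, 1/3.
That gives 1 positive, 3 negative pivots.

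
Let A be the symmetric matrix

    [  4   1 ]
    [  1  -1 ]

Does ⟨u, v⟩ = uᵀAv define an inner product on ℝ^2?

Row-reducing A symmetrically gives the diagonal entries 4, -5/4.
Counting signs: 1 positive, 1 negative.
Hence Q is indefinite.
⟨·,·⟩ is an inner product exactly when A is positive definite.

no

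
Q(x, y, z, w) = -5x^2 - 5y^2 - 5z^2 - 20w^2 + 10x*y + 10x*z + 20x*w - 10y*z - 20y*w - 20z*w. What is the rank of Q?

The associated matrix is A = [[-5, 5, 5, 10], [5, -5, -5, -10], [5, -5, -5, -10], [10, -10, -10, -20]].
Symmetric row and column elimination reduces A to a congruent diagonal form with pivots -5, 0, 0, 0.
So there are 1 negative, 3 zero pivots.
The rank is the number of nonzero pivots: 1.

1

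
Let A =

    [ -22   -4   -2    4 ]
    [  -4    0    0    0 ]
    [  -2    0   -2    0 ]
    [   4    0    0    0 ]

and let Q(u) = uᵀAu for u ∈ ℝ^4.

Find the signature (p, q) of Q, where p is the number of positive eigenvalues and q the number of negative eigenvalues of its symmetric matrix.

(1, 2)

Applying the same elementary operations to the rows and columns of A produces a congruent diagonal matrix with entries -22, 8/11, -2, 0.
Counting signs: 1 positive, 2 negative, 1 zero.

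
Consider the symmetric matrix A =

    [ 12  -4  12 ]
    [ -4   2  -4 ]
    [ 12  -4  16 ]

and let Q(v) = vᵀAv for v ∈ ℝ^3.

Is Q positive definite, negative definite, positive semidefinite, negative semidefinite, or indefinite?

An LDLᵀ factorisation of A has diagonal entries 12, 2/3, 4.
Counting signs: 3 positive.
Hence Q is positive definite.

positive definite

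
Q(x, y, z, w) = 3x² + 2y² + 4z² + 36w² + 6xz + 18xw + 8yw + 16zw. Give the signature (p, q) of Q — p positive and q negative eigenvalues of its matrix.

(3, 0)

The associated matrix is A = [[3, 0, 3, 9], [0, 2, 0, 4], [3, 0, 4, 8], [9, 4, 8, 36]].
Congruent diagonalization of A (simultaneous row and column reduction) yields pivots 3, 2, 1, 0.
Counting signs: 3 positive, 1 zero.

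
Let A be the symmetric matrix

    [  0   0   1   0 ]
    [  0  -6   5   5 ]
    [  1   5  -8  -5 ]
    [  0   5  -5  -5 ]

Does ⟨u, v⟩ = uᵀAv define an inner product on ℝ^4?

no

A is congruent to a diagonal matrix with 1 positive, 3 negative and 0 zero entries, so Q is indefinite.
⟨·,·⟩ is an inner product exactly when A is positive definite.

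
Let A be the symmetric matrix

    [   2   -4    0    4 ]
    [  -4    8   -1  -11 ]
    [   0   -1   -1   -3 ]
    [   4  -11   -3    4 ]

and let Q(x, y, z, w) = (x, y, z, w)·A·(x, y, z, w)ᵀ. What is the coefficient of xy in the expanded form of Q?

-8

The coefficient of xy is A[1,2] + A[2,1] = 2·(-4) = -8.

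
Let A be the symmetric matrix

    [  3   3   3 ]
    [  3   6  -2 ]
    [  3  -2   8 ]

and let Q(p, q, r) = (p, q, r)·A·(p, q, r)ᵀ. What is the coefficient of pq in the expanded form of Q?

The coefficient of pq is A[1,2] + A[2,1] = 2·3 = 6.

6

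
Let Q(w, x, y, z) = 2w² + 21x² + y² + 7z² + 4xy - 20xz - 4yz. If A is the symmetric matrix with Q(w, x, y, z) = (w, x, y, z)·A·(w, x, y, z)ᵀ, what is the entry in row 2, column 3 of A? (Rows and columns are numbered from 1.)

The coefficient of x·y in Q is 4. For a symmetric A this equals A[2,3] + A[3,2] = 2·A[2,3].
So A[2,3] = 4/2 = 2.

2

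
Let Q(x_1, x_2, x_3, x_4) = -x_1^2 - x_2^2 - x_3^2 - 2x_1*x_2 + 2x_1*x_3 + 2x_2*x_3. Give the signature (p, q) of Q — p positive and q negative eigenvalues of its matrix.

(0, 1)

Write A = [[-1, -1, 1, 0], [-1, -1, 1, 0], [1, 1, -1, 0], [0, 0, 0, 0]].
Row-reducing A symmetrically gives the diagonal entries -1, 0, 0, 0.
That gives 1 negative, 3 zero pivots.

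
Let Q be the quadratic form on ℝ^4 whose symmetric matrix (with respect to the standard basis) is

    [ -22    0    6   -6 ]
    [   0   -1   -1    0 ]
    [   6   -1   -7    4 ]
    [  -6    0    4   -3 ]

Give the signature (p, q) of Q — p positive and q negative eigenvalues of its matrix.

(0, 4)

Applying the same elementary operations to the rows and columns of A produces a congruent diagonal matrix with entries -22, -1, -48/11, -1/12.
That gives 4 negative pivots.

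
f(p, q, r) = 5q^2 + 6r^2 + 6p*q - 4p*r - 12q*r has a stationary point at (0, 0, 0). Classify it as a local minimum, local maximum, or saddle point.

saddle point

The Hessian at the origin is H = [[0, 6, -4], [6, 10, -12], [-4, -12, 12]].
H is indefinite, so the origin is a saddle point.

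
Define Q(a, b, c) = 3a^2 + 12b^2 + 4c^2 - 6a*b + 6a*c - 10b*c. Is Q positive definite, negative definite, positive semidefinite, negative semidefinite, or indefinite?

The associated matrix is A = [[3, -3, 3], [-3, 12, -5], [3, -5, 4]].
An LDLᵀ factorisation of A has diagonal entries 3, 9, 5/9.
Counting signs: 3 positive.
Hence Q is positive definite.

positive definite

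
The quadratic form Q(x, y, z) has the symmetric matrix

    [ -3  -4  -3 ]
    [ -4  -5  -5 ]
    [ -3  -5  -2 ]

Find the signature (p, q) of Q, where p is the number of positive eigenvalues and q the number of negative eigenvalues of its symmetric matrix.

(1, 2)

Applying the same elementary operations to the rows and columns of A produces a congruent diagonal matrix with entries -3, 1/3, -2.
Counting signs: 1 positive, 2 negative.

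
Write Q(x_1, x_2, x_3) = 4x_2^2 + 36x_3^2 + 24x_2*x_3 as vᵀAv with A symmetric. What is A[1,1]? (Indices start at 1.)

The coefficient of x_1^2 in Q is 0, and that is exactly A[1,1].

0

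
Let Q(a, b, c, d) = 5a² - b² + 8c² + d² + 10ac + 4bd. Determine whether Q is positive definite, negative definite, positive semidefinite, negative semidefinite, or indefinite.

Write A = [[5, 0, 5, 0], [0, -1, 0, 2], [5, 0, 8, 0], [0, 2, 0, 1]].
Symmetric row and column elimination reduces A to a congruent diagonal form with pivots 5, -1, 3, 5.
That gives 3 positive, 1 negative pivots.
Hence Q is indefinite.

indefinite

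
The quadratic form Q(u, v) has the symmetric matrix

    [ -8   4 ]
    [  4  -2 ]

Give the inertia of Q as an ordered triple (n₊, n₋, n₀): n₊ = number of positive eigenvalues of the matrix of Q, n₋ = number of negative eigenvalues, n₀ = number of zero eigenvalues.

Applying the same elementary operations to the rows and columns of A produces a congruent diagonal matrix with entries -8, 0.
That gives 1 negative, 1 zero pivots.

(0, 1, 1)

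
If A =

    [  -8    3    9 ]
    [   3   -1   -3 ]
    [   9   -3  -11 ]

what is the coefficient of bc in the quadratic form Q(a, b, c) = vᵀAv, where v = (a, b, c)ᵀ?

The coefficient of bc is A[2,3] + A[3,2] = 2·(-3) = -6.

-6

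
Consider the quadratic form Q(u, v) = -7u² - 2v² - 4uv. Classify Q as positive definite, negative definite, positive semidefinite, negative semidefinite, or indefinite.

negative definite

Write A = [[-7, -2], [-2, -2]].
Applying the same elementary operations to the rows and columns of A produces a congruent diagonal matrix with entries -7, -10/7.
That gives 2 negative pivots.
Hence Q is negative definite.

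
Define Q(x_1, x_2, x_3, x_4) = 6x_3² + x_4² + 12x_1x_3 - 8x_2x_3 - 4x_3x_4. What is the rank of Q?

3

The symmetric matrix is A = [[0, 0, 6, 0], [0, 0, -4, 0], [6, -4, 6, -2], [0, 0, -2, 1]].
Row reduction of A gives 3 nonzero rows, so rank A = 3.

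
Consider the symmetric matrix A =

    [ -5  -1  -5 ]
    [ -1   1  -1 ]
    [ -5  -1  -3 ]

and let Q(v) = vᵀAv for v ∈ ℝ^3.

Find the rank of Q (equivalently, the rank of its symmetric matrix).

An LDLᵀ factorisation of A has diagonal entries -5, 6/5, 2.
So there are 2 positive, 1 negative pivots.
The rank is the number of nonzero pivots: 3.

3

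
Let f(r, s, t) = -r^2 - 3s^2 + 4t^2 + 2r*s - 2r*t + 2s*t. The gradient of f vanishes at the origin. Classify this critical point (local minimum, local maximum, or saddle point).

saddle point

The Hessian at the origin is H = [[-2, 2, -2], [2, -6, 2], [-2, 2, 8]].
Applying the same elementary operations to the rows and columns of H produces a congruent diagonal matrix with entries -2, -4, 10.
So there are 1 positive, 2 negative pivots.
H is indefinite, so the origin is a saddle point.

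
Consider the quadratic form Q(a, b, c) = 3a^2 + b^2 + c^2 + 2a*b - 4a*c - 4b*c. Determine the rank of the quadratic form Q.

The symmetric matrix is A = [[3, 1, -2], [1, 1, -2], [-2, -2, 1]].
Applying the same elementary operations to the rows and columns of A produces a congruent diagonal matrix with entries 3, 2/3, -3.
Counting signs: 2 positive, 1 negative.
The rank is the number of nonzero pivots: 3.

3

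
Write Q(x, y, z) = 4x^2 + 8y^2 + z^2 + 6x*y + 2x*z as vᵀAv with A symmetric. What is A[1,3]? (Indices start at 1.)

The coefficient of x·z in Q is 2. For a symmetric A this equals A[1,3] + A[3,1] = 2·A[1,3].
So A[1,3] = 2/2 = 1.

1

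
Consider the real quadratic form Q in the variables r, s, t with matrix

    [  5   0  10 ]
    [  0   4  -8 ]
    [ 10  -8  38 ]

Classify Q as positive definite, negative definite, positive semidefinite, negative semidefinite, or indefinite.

Congruent diagonalization of A (simultaneous row and column reduction) yields pivots 5, 4, 2.
So there are 3 positive pivots.
Hence Q is positive definite.

positive definite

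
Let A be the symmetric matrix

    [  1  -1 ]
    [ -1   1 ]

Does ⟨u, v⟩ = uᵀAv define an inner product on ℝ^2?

Congruent diagonalization of A (simultaneous row and column reduction) yields pivots 1, 0.
That gives 1 positive, 1 zero pivots.
Hence Q is positive semidefinite.
⟨·,·⟩ is an inner product exactly when A is positive definite.

no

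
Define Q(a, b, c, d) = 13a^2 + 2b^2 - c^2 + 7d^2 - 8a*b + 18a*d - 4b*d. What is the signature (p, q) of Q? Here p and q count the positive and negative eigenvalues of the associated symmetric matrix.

(2, 1)

Write A = [[13, -4, 0, 9], [-4, 2, 0, -2], [0, 0, -1, 0], [9, -2, 0, 7]].
Congruent diagonalization of A (simultaneous row and column reduction) yields pivots 13, 10/13, -1, 0.
That gives 2 positive, 1 negative, 1 zero pivots.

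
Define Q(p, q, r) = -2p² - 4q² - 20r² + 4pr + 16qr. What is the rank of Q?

3

The associated matrix is A = [[-2, 0, 2], [0, -4, 8], [2, 8, -20]].
Applying the same elementary operations to the rows and columns of A produces a congruent diagonal matrix with entries -2, -4, -2.
So there are 3 negative pivots.
The rank is the number of nonzero pivots: 3.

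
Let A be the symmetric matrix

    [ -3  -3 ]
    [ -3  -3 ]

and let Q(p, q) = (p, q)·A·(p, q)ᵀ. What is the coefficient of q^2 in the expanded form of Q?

-3

The coefficient of q^2 is the diagonal entry A[2,2] = -3.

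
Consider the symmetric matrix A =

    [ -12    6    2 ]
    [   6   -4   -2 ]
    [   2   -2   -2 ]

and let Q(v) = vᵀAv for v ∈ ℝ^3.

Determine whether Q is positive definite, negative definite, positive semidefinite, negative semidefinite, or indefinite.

Row-reducing A symmetrically gives the diagonal entries -12, -1, -2/3.
Counting signs: 3 negative.
Hence Q is negative definite.

negative definite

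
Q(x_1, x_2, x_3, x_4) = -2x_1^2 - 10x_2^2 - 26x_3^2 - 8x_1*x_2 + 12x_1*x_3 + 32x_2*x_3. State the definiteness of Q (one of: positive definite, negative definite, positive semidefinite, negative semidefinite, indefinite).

Write A = [[-2, -4, 6, 0], [-4, -10, 16, 0], [6, 16, -26, 0], [0, 0, 0, 0]].
Symmetric row and column elimination reduces A to a congruent diagonal form with pivots -2, -2, 0, 0.
Counting signs: 2 negative, 2 zero.
Hence Q is negative semidefinite.

negative semidefinite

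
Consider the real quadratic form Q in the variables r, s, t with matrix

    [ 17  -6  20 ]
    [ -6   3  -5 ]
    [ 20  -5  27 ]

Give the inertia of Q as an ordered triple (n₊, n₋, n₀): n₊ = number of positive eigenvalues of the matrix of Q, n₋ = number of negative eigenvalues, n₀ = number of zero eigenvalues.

An LDLᵀ factorisation of A has diagonal entries 17, 15/17, -4/3.
Counting signs: 2 positive, 1 negative.

(2, 1, 0)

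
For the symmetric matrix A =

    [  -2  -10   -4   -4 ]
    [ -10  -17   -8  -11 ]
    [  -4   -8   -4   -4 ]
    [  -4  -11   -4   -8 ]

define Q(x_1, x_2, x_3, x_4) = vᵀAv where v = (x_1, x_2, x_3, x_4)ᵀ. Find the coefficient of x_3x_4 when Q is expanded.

-8

The coefficient of x_3x_4 is A[3,4] + A[4,3] = 2·(-4) = -8.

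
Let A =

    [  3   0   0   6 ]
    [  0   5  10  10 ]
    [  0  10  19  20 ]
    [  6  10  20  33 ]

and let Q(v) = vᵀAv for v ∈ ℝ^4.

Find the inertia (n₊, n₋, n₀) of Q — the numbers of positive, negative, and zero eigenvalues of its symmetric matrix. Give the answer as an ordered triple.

Symmetric row and column elimination reduces A to a congruent diagonal form with pivots 3, 5, -1, 1.
That gives 3 positive, 1 negative pivots.

(3, 1, 0)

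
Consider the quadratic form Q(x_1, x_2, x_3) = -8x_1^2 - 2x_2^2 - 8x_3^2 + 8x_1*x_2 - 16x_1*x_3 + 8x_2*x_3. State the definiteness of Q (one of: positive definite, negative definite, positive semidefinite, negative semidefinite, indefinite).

negative semidefinite

The symmetric matrix is A = [[-8, 4, -8], [4, -2, 4], [-8, 4, -8]].
Symmetric row and column elimination reduces A to a congruent diagonal form with pivots -8, 0, 0.
That gives 1 negative, 2 zero pivots.
Hence Q is negative semidefinite.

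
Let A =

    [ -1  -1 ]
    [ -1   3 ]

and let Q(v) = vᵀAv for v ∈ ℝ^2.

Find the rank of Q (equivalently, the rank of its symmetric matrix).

2

Congruent diagonalization of A (simultaneous row and column reduction) yields pivots -1, 4.
That gives 1 positive, 1 negative pivots.
The rank is the number of nonzero pivots: 2.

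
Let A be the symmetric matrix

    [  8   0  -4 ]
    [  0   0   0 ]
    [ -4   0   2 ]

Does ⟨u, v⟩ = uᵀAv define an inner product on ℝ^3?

no

Congruent diagonalization of A (simultaneous row and column reduction) yields pivots 8, 0, 0.
So there are 1 positive, 2 zero pivots.
Hence Q is positive semidefinite.
⟨·,·⟩ is an inner product exactly when A is positive definite.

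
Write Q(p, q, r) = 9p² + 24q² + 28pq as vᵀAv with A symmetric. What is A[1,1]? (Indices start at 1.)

The coefficient of p² in Q is 9, and that is exactly A[1,1].

9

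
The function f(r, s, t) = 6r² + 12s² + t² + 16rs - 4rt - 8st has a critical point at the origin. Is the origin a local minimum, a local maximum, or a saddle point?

The Hessian at the origin is H = [[12, 16, -4], [16, 24, -8], [-4, -8, 2]].
Congruent diagonalization of H (simultaneous row and column reduction) yields pivots 12, 8/3, -2.
Counting signs: 2 positive, 1 negative.
H is indefinite, so the origin is a saddle point.

saddle point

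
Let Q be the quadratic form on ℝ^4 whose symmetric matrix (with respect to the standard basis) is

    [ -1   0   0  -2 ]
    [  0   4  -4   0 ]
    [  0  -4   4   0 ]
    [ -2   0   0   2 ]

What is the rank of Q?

Symmetric row and column elimination reduces A to a congruent diagonal form with pivots -1, 4, 0, 6.
That gives 2 positive, 1 negative, 1 zero pivots.
The rank is the number of nonzero pivots: 3.

3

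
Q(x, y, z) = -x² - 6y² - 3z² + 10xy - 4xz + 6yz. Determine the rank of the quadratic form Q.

3

Write A = [[-1, 5, -2], [5, -6, 3], [-2, 3, -3]].
Symmetric row and column elimination reduces A to a congruent diagonal form with pivots -1, 19, -30/19.
Counting signs: 1 positive, 2 negative.
The rank is the number of nonzero pivots: 3.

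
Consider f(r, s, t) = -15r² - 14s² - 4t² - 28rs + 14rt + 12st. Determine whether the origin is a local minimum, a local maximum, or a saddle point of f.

The Hessian at the origin is H = [[-30, -28, 14], [-28, -28, 12], [14, 12, -8]].
An LDLᵀ factorisation of H has diagonal entries -30, -28/15, -6/7.
Counting signs: 3 negative.
H is negative definite, so the origin is a strict local maximum.

local maximum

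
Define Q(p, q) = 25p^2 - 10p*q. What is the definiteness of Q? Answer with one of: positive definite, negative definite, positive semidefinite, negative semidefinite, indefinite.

indefinite

The symmetric matrix of Q is [[25, -5], [-5, 0]].
For the 2×2 matrix [[25, -5], [-5, 0]]: det = 25·0 − (-5)² = -25, trace = 25.
det < 0 so the eigenvalues have opposite signs; the form is indefinite.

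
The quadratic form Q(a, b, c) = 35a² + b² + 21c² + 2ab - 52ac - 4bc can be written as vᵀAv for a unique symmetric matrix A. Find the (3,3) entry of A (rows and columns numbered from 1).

21

The coefficient of c² in Q is 21, and that is exactly A[3,3].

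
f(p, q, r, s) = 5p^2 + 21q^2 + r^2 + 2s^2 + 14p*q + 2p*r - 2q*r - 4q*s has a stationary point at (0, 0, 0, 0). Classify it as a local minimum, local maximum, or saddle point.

local minimum

The Hessian at the origin is H = [[10, 14, 2, 0], [14, 42, -2, -4], [2, -2, 2, 0], [0, -4, 0, 4]].
Symmetric row and column elimination reduces H to a congruent diagonal form with pivots 10, 112/5, 4/7, 2.
Counting signs: 4 positive.
H is positive definite, so the origin is a strict local minimum.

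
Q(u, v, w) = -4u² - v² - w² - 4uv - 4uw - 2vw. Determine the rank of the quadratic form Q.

1

The symmetric matrix is A = [[-4, -2, -2], [-2, -1, -1], [-2, -1, -1]].
Row-reducing A symmetrically gives the diagonal entries -4, 0, 0.
So there are 1 negative, 2 zero pivots.
The rank is the number of nonzero pivots: 1.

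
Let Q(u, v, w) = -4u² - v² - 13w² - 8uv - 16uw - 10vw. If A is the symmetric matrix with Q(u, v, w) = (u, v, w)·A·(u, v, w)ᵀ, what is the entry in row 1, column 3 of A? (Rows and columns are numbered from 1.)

-8

The coefficient of u·w in Q is -16. For a symmetric A this equals A[1,3] + A[3,1] = 2·A[1,3].
So A[1,3] = -16/2 = -8.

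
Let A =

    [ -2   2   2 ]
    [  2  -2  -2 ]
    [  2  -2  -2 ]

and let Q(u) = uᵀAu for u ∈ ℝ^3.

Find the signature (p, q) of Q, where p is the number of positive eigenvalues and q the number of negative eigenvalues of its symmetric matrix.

(0, 1)

Row-reducing A symmetrically gives the diagonal entries -2, 0, 0.
That gives 1 negative, 2 zero pivots.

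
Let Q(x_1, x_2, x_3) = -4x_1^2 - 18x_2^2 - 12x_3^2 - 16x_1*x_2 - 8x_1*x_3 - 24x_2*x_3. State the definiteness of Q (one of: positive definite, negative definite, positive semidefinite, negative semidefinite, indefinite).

negative semidefinite

Write A = [[-4, -8, -4], [-8, -18, -12], [-4, -12, -12]].
Row-reducing A symmetrically gives the diagonal entries -4, -2, 0.
That gives 2 negative, 1 zero pivots.
Hence Q is negative semidefinite.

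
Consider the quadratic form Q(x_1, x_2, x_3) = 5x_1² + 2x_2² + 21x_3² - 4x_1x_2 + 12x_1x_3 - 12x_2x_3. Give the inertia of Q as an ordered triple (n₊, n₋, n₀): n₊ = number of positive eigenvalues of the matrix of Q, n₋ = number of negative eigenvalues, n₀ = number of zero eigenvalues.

(3, 0, 0)

The symmetric matrix is A = [[5, -2, 6], [-2, 2, -6], [6, -6, 21]].
Symmetric row and column elimination reduces A to a congruent diagonal form with pivots 5, 6/5, 3.
Counting signs: 3 positive.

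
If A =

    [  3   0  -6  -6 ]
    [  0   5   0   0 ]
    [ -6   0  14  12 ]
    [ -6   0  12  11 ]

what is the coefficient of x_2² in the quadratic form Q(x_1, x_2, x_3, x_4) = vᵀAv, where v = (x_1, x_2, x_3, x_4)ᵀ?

5

The coefficient of x_2² is the diagonal entry A[2,2] = 5.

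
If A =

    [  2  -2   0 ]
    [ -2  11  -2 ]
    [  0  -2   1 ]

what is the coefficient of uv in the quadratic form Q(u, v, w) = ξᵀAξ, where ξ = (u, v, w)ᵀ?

-4

The coefficient of uv is A[1,2] + A[2,1] = 2·(-2) = -4.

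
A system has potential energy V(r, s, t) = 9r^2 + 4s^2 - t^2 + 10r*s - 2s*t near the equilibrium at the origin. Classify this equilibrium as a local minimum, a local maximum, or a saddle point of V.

The Hessian at the origin is H = [[18, 10, 0], [10, 8, -2], [0, -2, -2]].
Congruent diagonalization of H (simultaneous row and column reduction) yields pivots 18, 22/9, -40/11.
So there are 2 positive, 1 negative pivots.
H is indefinite, so the origin is a saddle point.

saddle point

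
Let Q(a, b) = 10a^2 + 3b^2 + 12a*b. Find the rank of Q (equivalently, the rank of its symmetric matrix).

2

The associated matrix is A = [[10, 6], [6, 3]].
An LDLᵀ factorisation of A has diagonal entries 10, -3/5.
Counting signs: 1 positive, 1 negative.
The rank is the number of nonzero pivots: 2.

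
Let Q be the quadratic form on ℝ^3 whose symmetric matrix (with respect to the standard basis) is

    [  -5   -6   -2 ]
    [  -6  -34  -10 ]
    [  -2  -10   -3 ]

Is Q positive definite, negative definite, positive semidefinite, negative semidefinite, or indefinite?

negative definite

Applying the same elementary operations to the rows and columns of A produces a congruent diagonal matrix with entries -5, -134/5, -3/67.
That gives 3 negative pivots.
Hence Q is negative definite.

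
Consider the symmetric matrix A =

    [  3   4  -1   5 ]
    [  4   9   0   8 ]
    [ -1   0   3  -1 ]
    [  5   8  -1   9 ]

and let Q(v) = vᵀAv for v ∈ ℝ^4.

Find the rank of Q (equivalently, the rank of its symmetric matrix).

Congruent diagonalization of A (simultaneous row and column reduction) yields pivots 3, 11/3, 24/11, 1/6.
So there are 4 positive pivots.
The rank is the number of nonzero pivots: 4.

4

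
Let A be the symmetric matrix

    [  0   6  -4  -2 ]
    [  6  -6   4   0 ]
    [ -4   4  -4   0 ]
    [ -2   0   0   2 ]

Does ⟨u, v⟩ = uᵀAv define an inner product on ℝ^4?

no

A is congruent to a diagonal matrix with 2 positive, 2 negative and 0 zero entries, so Q is indefinite.
⟨·,·⟩ is an inner product exactly when A is positive definite.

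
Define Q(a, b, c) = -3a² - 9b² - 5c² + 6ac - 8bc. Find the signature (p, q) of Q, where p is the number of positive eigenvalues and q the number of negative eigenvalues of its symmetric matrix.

(0, 3)

The associated matrix is A = [[-3, 0, 3], [0, -9, -4], [3, -4, -5]].
Congruent diagonalization of A (simultaneous row and column reduction) yields pivots -3, -9, -2/9.
Counting signs: 3 negative.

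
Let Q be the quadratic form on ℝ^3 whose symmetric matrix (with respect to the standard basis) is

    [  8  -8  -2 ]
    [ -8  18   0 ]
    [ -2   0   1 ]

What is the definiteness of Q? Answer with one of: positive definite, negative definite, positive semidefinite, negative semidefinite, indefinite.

positive definite

An LDLᵀ factorisation of A has diagonal entries 8, 10, 1/10.
That gives 3 positive pivots.
Hence Q is positive definite.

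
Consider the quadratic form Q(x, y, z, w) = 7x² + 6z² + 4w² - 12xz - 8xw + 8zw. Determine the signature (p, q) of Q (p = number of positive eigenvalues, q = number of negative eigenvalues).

Write A = [[7, 0, -6, -4], [0, 0, 0, 0], [-6, 0, 6, 4], [-4, 0, 4, 4]].
Congruent diagonalization of A (simultaneous row and column reduction) yields pivots 7, 0, 6/7, 4/3.
Counting signs: 3 positive, 1 zero.

(3, 0)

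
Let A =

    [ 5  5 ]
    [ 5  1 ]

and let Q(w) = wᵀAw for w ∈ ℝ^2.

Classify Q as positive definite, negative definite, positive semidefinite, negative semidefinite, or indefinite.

indefinite

An LDLᵀ factorisation of A has diagonal entries 5, -4.
That gives 1 positive, 1 negative pivots.
Hence Q is indefinite.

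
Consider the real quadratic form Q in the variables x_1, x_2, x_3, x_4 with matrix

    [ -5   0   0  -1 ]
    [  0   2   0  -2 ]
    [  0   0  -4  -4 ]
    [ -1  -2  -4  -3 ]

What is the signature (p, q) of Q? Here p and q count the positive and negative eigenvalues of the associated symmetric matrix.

An LDLᵀ factorisation of A has diagonal entries -5, 2, -4, -4/5.
So there are 1 positive, 3 negative pivots.

(1, 3)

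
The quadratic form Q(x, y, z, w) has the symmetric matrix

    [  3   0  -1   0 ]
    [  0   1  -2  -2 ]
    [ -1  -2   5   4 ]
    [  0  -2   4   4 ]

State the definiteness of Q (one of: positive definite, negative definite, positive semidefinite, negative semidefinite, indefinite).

positive semidefinite

Symmetric row and column elimination reduces A to a congruent diagonal form with pivots 3, 1, 2/3, 0.
That gives 3 positive, 1 zero pivots.
Hence Q is positive semidefinite.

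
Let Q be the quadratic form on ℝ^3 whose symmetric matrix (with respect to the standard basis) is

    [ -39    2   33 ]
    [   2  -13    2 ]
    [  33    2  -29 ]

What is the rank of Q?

3

Symmetric row and column elimination reduces A to a congruent diagonal form with pivots -39, -503/39, -10/503.
Counting signs: 3 negative.
The rank is the number of nonzero pivots: 3.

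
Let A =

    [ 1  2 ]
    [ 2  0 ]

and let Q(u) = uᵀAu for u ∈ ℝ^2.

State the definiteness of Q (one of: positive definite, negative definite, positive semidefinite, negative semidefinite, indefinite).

indefinite

For the 2×2 matrix [[1, 2], [2, 0]]: det = 1·0 − (2)² = -4, trace = 1.
det < 0 so the eigenvalues have opposite signs; the form is indefinite.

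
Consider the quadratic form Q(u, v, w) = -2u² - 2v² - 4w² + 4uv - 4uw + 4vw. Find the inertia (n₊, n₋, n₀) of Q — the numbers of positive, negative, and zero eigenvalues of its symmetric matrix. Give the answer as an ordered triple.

(0, 2, 1)

The associated matrix is A = [[-2, 2, -2], [2, -2, 2], [-2, 2, -4]].
Row-reducing A symmetrically gives the diagonal entries -2, 0, -2.
That gives 2 negative, 1 zero pivots.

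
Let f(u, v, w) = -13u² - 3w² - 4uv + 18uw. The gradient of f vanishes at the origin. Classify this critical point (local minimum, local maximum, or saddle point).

saddle point

The Hessian at the origin is H = [[-26, -4, 18], [-4, 0, 0], [18, 0, -6]].
Symmetric row and column elimination reduces H to a congruent diagonal form with pivots -26, 8/13, -6.
So there are 1 positive, 2 negative pivots.
H is indefinite, so the origin is a saddle point.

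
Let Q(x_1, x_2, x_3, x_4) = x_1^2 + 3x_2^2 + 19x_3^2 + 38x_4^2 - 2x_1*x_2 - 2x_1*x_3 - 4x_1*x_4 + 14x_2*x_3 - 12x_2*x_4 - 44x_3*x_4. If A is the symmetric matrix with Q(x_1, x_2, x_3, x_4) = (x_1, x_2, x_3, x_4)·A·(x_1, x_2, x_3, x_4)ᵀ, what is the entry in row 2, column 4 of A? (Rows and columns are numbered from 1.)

The coefficient of x_2·x_4 in Q is -12. For a symmetric A this equals A[2,4] + A[4,2] = 2·A[2,4].
So A[2,4] = -12/2 = -6.

-6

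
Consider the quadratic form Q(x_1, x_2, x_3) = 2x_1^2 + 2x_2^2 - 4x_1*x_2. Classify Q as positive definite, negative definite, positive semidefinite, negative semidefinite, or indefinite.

positive semidefinite

The symmetric matrix is A = [[2, -2, 0], [-2, 2, 0], [0, 0, 0]].
Row-reducing A symmetrically gives the diagonal entries 2, 0, 0.
So there are 1 positive, 2 zero pivots.
Hence Q is positive semidefinite.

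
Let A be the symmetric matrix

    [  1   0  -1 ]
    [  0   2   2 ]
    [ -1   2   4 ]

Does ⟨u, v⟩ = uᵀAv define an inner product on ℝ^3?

yes

An LDLᵀ factorisation of A has diagonal entries 1, 2, 1.
Counting signs: 3 positive.
Hence Q is positive definite.
⟨·,·⟩ is an inner product exactly when A is positive definite.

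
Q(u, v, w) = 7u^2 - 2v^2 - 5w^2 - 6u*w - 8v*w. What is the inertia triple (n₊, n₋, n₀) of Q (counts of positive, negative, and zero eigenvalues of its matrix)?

Write A = [[7, 0, -3], [0, -2, -4], [-3, -4, -5]].
Symmetric row and column elimination reduces A to a congruent diagonal form with pivots 7, -2, 12/7.
That gives 2 positive, 1 negative pivots.

(2, 1, 0)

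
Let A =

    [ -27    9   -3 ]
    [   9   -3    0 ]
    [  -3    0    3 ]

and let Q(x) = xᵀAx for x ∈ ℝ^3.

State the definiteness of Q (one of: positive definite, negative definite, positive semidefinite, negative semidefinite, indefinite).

A is congruent to a diagonal matrix with 1 positive, 2 negative and 0 zero entries, so Q is indefinite.

indefinite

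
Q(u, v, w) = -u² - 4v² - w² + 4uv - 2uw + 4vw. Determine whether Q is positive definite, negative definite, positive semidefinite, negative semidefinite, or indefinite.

The symmetric matrix is A = [[-1, 2, -1], [2, -4, 2], [-1, 2, -1]].
Symmetric row and column elimination reduces A to a congruent diagonal form with pivots -1, 0, 0.
So there are 1 negative, 2 zero pivots.
Hence Q is negative semidefinite.

negative semidefinite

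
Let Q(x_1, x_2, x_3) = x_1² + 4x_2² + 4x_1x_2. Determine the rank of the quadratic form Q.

1

The symmetric matrix is A = [[1, 2, 0], [2, 4, 0], [0, 0, 0]].
Symmetric row and column elimination reduces A to a congruent diagonal form with pivots 1, 0, 0.
Counting signs: 1 positive, 2 zero.
The rank is the number of nonzero pivots: 1.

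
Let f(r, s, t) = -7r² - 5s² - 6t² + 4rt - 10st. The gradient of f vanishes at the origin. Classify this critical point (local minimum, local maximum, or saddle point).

local maximum

The Hessian at the origin is H = [[-14, 0, 4], [0, -10, -10], [4, -10, -12]].
Row-reducing H symmetrically gives the diagonal entries -14, -10, -6/7.
That gives 3 negative pivots.
H is negative definite, so the origin is a strict local maximum.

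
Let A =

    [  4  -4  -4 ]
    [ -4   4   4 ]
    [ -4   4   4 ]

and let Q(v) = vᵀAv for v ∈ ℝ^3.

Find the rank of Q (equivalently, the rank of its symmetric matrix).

Congruent diagonalization of A (simultaneous row and column reduction) yields pivots 4, 0, 0.
That gives 1 positive, 2 zero pivots.
The rank is the number of nonzero pivots: 1.

1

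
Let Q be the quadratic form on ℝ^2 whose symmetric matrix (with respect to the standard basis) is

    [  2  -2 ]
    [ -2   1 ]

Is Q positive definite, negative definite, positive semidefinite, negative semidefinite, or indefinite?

For the 2×2 matrix [[2, -2], [-2, 1]]: det = 2·1 − (-2)² = -2, trace = 3.
det < 0 so the eigenvalues have opposite signs; the form is indefinite.

indefinite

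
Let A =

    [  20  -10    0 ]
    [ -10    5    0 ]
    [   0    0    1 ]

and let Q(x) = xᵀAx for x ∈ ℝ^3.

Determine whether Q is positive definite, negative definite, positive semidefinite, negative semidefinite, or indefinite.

Symmetric row and column elimination reduces A to a congruent diagonal form with pivots 20, 0, 1.
That gives 2 positive, 1 zero pivots.
Hence Q is positive semidefinite.

positive semidefinite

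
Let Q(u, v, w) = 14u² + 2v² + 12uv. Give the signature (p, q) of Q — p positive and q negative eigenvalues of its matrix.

The associated matrix is A = [[14, 6, 0], [6, 2, 0], [0, 0, 0]].
Congruent diagonalization of A (simultaneous row and column reduction) yields pivots 14, -4/7, 0.
That gives 1 positive, 1 negative, 1 zero pivots.

(1, 1)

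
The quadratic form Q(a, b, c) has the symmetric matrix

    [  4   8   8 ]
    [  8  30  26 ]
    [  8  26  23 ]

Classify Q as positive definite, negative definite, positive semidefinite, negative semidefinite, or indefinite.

indefinite

An LDLᵀ factorisation of A has diagonal entries 4, 14, -1/7.
That gives 2 positive, 1 negative pivots.
Hence Q is indefinite.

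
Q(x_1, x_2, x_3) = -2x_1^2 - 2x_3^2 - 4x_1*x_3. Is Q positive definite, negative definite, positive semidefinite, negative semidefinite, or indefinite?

The associated matrix is A = [[-2, 0, -2], [0, 0, 0], [-2, 0, -2]].
Row-reducing A symmetrically gives the diagonal entries -2, 0, 0.
Counting signs: 1 negative, 2 zero.
Hence Q is negative semidefinite.

negative semidefinite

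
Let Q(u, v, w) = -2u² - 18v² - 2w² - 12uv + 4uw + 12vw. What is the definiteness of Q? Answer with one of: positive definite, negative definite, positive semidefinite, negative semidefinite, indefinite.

Write A = [[-2, -6, 2], [-6, -18, 6], [2, 6, -2]].
Congruent diagonalization of A (simultaneous row and column reduction) yields pivots -2, 0, 0.
So there are 1 negative, 2 zero pivots.
Hence Q is negative semidefinite.

negative semidefinite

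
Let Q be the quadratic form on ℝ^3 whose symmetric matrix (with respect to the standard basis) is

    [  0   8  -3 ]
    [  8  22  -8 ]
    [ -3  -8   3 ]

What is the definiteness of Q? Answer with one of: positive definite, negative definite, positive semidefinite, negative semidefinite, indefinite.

A is congruent to a diagonal matrix with 2 positive, 1 negative and 0 zero entries, so Q is indefinite.

indefinite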